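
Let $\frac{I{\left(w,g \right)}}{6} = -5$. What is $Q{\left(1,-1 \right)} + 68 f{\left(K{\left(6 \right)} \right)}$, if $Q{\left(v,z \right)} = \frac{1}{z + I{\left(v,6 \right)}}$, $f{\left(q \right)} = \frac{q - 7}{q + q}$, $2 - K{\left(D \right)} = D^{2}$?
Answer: $\frac{1270}{31} \approx 40.968$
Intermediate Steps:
$K{\left(D \right)} = 2 - D^{2}$
$f{\left(q \right)} = \frac{-7 + q}{2 q}$
$I{\left(w,g \right)} = -30$ ($I{\left(w,g \right)} = 6 \left(-5\right) = -30$)
$Q{\left(v,z \right)} = \frac{1}{-30 + z}$ ($Q{\left(v,z \right)} = \frac{1}{z - 30} = \frac{1}{-30 + z}$)
$Q{\left(1,-1 \right)} + 68 f{\left(K{\left(6 \right)} \right)} = \frac{1}{-30 - 1} + 68 \frac{-7 + \left(2 - 6^{2}\right)}{2 \left(2 - 6^{2}\right)} = \frac{1}{-31} + 68 \frac{-7 + \left(2 - 36\right)}{2 \left(2 - 36\right)} = - \frac{1}{31} + 68 \frac{-7 + \left(2 - 36\right)}{2 \left(2 - 36\right)} = - \frac{1}{31} + 68 \frac{-7 - 34}{2 \left(-34\right)} = - \frac{1}{31} + 68 \cdot \frac{1}{2} \left(- \frac{1}{34}\right) \left(-41\right) = - \frac{1}{31} + 68 \cdot \frac{41}{68} = - \frac{1}{31} + 41 = \frac{1270}{31}$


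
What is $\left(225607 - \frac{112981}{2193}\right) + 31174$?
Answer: $\frac{563007752}{2193} \approx 2.5673 \cdot 10^{5}$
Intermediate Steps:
$\left(225607 - \frac{112981}{2193}\right) + 31174 = \frac{494643170}{2193} + 31174 = \frac{563007752}{2193}$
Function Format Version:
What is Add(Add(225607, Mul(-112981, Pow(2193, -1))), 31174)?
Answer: Rational(563007752, 2193) ≈ 2.5673e+5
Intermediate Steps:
Add(Add(225607, Mul(-112981, Pow(2193, -1))), 31174) = Add(Add(225607, Mul(-112981, Rational(1, 2193))), 31174) = Add(Add(225607, Rational(-112981, 2193)), 31174) = Add(Rational(494643170, 2193), 31174) = Rational(563007752, 2193)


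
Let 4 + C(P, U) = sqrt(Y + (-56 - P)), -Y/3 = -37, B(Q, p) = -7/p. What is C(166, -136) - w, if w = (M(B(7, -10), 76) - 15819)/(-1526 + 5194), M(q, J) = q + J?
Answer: 1529/5240 + I*sqrt(111) ≈ 0.29179 + 10.536*I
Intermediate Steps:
M(q, J) = J + q
Y = 111 (Y = -3*(-37) = 111)
C(P, U) = -4 + sqrt(55 - P) (C(P, U) = -4 + sqrt(111 + (-56 - P)) = -4 + sqrt(55 - P))
w = -22489/5240 (w = ((76 - 7/(-10)) - 15819)/(-1526 + 5194) = ((76 - 7*(-1/10)) - 15819)/3668 = ((76 + 7/10) - 15819)*(1/3668) = (767/10 - 15819)*(1/3668) = -157423/10*1/3668 = -22489/5240 ≈ -4.2918)
C(166, -136) - w = (-4 + sqrt(55 - 1*166)) - 1*(-22489/5240) = (-4 + sqrt(55 - 166)) + 22489/5240 = (-4 + sqrt(-111)) + 22489/5240 = (-4 + I*sqrt(111)) + 22489/5240 = 1529/5240 + I*sqrt(111)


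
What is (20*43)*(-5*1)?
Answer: -4300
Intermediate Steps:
(20*43)*(-5*1) = 860*(-5) = -4300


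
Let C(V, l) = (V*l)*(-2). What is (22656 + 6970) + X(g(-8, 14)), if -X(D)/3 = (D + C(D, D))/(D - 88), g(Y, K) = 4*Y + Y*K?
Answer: 843548/29 ≈ 29088.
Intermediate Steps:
g(Y, K) = 4*Y + K*Y
C(V, l) = -2*V*l
X(D) = -3*(D - 2*D**2)/(-88 + D) (X(D) = -3*(D - 2*D*D)/(D - 88) = -3*(D - 2*D**2)/(-88 + D))
(22656 + 6970) + X(g(-8, 14)) = (22656 + 6970) + 3*(-8*(4 + 14))*(-1 + 2*(-8*(4 + 14)))/(-88 - 8*(4 + 14)) = 29626 + 3*(-8*18)*(-1 + 2*(-8*18))/(-88 - 8*18) = 29626 + 3*(-144)*(-1 + 2*(-144))/(-88 - 144) = 29626 + 3*(-144)*(-1 - 288)/(-232) = 29626 + 3*(-144)*(-1/232)*(-289) = 29626 - 15606/29 = 843548/29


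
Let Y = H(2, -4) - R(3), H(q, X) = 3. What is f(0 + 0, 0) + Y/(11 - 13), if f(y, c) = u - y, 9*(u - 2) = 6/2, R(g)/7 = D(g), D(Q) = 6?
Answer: 131/6 ≈ 21.833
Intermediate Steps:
R(g) = 42 (R(g) = 7*6 = 42)
u = 7/3 (u = 2 + (6/2)/9 = 2 + (6*(½))/9 = 2 + (⅑)*3 = 2 + ⅓ = 7/3 ≈ 2.3333)
f(y, c) = 7/3 - y
Y = -39 (Y = 3 - 1*42 = 3 - 42 = -39)
f(0 + 0, 0) + Y/(11 - 13) = (7/3 - (0 + 0)) - 39/(11 - 13) = (7/3 - 1*0) - 39/(-2) = (7/3 + 0) - ½*(-39) = 7/3 + 39/2 = 131/6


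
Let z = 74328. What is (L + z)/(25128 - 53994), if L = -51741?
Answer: -7529/9622 ≈ -0.78248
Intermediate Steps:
(L + z)/(25128 - 53994) = (-51741 + 74328)/(25128 - 53994) = 22587/(-28866) = 22587*(-1/28866) = -7529/9622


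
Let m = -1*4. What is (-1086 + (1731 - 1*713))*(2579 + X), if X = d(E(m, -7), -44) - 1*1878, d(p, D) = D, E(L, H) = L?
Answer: -44676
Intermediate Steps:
m = -4
X = -1922 (X = -44 - 1*1878 = -44 - 1878 = -1922)
(-1086 + (1731 - 1*713))*(2579 + X) = (-1086 + (1731 - 1*713))*(2579 - 1922) = (-1086 + (1731 - 713))*657 = (-1086 + 1018)*657 = -68*657 = -44676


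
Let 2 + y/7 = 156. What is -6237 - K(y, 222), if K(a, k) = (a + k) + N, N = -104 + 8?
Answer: -7441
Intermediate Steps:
y = 1078 (y = -14 + 7*156 = -14 + 1092 = 1078)
N = -96
K(a, k) = -96 + a + k (K(a, k) = (a + k) - 96 = -96 + a + k)
-6237 - K(y, 222) = -6237 - (-96 + 1078 + 222) = -6237 - 1*1204 = -6237 - 1204 = -7441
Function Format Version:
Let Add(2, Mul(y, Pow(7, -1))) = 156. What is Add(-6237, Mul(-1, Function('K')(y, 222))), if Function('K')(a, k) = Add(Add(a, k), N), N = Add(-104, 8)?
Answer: -7441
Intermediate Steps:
y = 1078 (y = Add(-14, Mul(7, 156)) = Add(-14, 1092) = 1078)
N = -96
Function('K')(a, k) = Add(-96, a, k) (Function('K')(a, k) = Add(Add(a, k), -96) = Add(-96, a, k))
Add(-6237, Mul(-1, Function('K')(y, 222))) = Add(-6237, Mul(-1, Add(-96, 1078, 222))) = Add(-6237, Mul(-1, 1204)) = Add(-6237, -1204) = -7441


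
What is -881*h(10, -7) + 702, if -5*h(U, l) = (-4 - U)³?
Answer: -2413954/5 ≈ -4.8279e+5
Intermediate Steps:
h(U, l) = -(-4 - U)³/5
-881*h(10, -7) + 702 = -881*(4 + 10)³/5 + 702 = -881*14³/5 + 702 = -881*2744/5 + 702 = -2417464/5 + 702 = -2413954/5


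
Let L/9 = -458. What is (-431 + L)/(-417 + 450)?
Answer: -4553/33 ≈ -137.97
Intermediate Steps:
L = -4122 (L = 9*(-458) = -4122)
(-431 + L)/(-417 + 450) = (-431 - 4122)/(-417 + 450) = -4553/33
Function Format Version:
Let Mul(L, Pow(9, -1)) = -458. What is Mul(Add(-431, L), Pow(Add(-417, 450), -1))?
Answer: Rational(-4553, 33) ≈ -137.97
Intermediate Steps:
L = -4122 (L = Mul(9, -458) = -4122)
Mul(Add(-431, L), Pow(Add(-417, 450), -1)) = Mul(Add(-431, -4122), Pow(Add(-417, 450), -1)) = Mul(-4553, Pow(33, -1)) = Mul(-4553, Rational(1, 33)) = Rational(-4553, 33)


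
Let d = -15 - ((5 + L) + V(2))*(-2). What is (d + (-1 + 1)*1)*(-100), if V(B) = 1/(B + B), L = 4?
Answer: -350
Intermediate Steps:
V(B) = 1/(2*B)
d = 7/2 (d = -15 - ((5 + 4) + (½)/2)*(-2) = -15 - (9 + (½)*(½))*(-2) = -15 - (9 + ¼)*(-2) = -15 - 37*(-2)/4 = -15 - 1*(-37/2) = -15 + 37/2 = 7/2 ≈ 3.5000)
(d + (-1 + 1)*1)*(-100) = (7/2 + (-1 + 1)*1)*(-100) = (7/2 + 0*1)*(-100) = (7/2 + 0)*(-100) = (7/2)*(-100) = -350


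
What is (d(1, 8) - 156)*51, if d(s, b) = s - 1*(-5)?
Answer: -7650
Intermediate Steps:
d(s, b) = 5 + s (d(s, b) = s + 5 = 5 + s)
(d(1, 8) - 156)*51 = ((5 + 1) - 156)*51 = (6 - 156)*51 = -150*51 = -7650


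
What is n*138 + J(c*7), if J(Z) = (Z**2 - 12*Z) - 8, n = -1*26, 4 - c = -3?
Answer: -1783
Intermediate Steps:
c = 7 (c = 4 - 1*(-3) = 4 + 3 = 7)
n = -26
J(Z) = -8 + Z**2 - 12*Z
n*138 + J(c*7) = -26*138 + (-8 + (7*7)**2 - 84*7) = -3588 + (-8 + 49**2 - 12*49) = -3588 + (-8 + 2401 - 588) = -3588 + 1805 = -1783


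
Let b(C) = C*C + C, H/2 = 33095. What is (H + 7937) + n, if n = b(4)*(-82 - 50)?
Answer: 71487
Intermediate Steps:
H = 66190 (H = 2*33095 = 66190)
b(C) = C + C² (b(C) = C² + C = C + C²)
n = -2640 (n = (4*(1 + 4))*(-82 - 50) = (4*5)*(-132) = 20*(-132) = -2640)
(H + 7937) + n = (66190 + 7937) - 2640 = 74127 - 2640 = 71487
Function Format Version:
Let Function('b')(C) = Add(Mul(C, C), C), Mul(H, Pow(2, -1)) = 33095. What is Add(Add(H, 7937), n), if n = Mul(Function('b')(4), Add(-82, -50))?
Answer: 71487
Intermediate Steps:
H = 66190 (H = Mul(2, 33095) = 66190)
Function('b')(C) = Add(C, Pow(C, 2)) (Function('b')(C) = Add(Pow(C, 2), C) = Add(C, Pow(C, 2)))
n = -2640 (n = Mul(Mul(4, Add(1, 4)), Add(-82, -50)) = Mul(Mul(4, 5), -132) = Mul(20, -132) = -2640)
Add(Add(H, 7937), n) = Add(Add(66190, 7937), -2640) = Add(74127, -2640) = 71487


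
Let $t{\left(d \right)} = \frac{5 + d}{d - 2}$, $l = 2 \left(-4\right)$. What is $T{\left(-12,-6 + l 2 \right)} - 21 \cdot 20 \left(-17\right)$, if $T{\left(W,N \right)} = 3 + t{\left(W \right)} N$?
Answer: $7132$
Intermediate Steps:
$l = -8$
$t{\left(d \right)} = \frac{5 + d}{-2 + d}$
$T{\left(W,N \right)} = 3 + \frac{N \left(5 + W\right)}{-2 + W}$ ($T{\left(W,N \right)} = 3 + \frac{5 + W}{-2 + W} N = 3 + \frac{N \left(5 + W\right)}{-2 + W}$)
$T{\left(-12,-6 + l 2 \right)} - 21 \cdot 20 \left(-17\right) = \frac{-6 + 3 \left(-12\right) + \left(-6 - 16\right) \left(5 - 12\right)}{-2 - 12} - 21 \cdot 20 \left(-17\right) = \frac{-6 - 36 + \left(-6 - 16\right) \left(-7\right)}{-14} - 420 \left(-17\right) = - \frac{-6 - 36 - -154}{14} - -7140 = - \frac{-6 - 36 + 154}{14} + 7140 = \left(- \frac{1}{14}\right) 112 + 7140 = -8 + 7140 = 7132$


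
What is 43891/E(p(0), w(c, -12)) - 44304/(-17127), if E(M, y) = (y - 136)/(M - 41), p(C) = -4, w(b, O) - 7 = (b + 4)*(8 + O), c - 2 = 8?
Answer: 2255709887/211233 ≈ 10679.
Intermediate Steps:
c = 10 (c = 2 + 8 = 10)
w(b, O) = 7 + (4 + b)*(8 + O) (w(b, O) = 7 + (b + 4)*(8 + O) = 7 + (4 + b)*(8 + O))
E(M, y) = (-136 + y)/(-41 + M)
43891/E(p(0), w(c, -12)) - 44304/(-17127) = 43891/(((-136 + (39 + 4*(-12) + 8*10 - 12*10))/(-41 - 4))) - 44304/(-17127) = 43891/(((-136 + (39 - 48 + 80 - 120))/(-45))) - 44304*(-1/17127) = 43891/((-(-136 - 49)/45)) + 14768/5709 = 43891/((-1/45*(-185))) + 14768/5709 = 43891/(37/9) + 14768/5709 = 43891*(9/37) + 14768/5709 = 395019/37 + 14768/5709 = 2255709887/211233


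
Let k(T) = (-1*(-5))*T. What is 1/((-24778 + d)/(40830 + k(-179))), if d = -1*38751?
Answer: -39935/63529 ≈ -0.62861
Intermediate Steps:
k(T) = 5*T
d = -38751
1/((-24778 + d)/(40830 + k(-179))) = 1/((-24778 - 38751)/(40830 + 5*(-179))) = 1/(-63529/(40830 - 895)) = 1/(-63529/39935) = -39935/63529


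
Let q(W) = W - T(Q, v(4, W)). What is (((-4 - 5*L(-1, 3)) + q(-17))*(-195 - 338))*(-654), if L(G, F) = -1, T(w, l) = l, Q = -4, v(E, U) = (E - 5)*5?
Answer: -3834402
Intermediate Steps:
v(E, U) = -25 + 5*E (v(E, U) = (-5 + E)*5 = -25 + 5*E)
q(W) = 5 + W (q(W) = W - (-25 + 5*4) = W - (-25 + 20) = W - 1*(-5) = W + 5 = 5 + W)
(((-4 - 5*L(-1, 3)) + q(-17))*(-195 - 338))*(-654) = (((-4 - 5*(-1)) + (5 - 17))*(-195 - 338))*(-654) = (((-4 + 5) - 12)*(-533))*(-654) = ((1 - 12)*(-533))*(-654) = -11*(-533)*(-654) = 5863*(-654) = -3834402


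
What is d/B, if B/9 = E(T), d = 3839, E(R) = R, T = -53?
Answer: -3839/477 ≈ -8.0482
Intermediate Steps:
B = -477 (B = 9*(-53) = -477)
d/B = 3839/(-477) = 3839*(-1/477) = -3839/477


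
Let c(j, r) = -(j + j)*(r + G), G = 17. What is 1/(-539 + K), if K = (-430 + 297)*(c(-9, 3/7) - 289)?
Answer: -1/3826 ≈ -0.00026137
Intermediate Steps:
c(j, r) = -2*j*(17 + r) (c(j, r) = -(j + j)*(r + 17) = -2*j*(17 + r))
K = -3287 (K = (-430 + 297)*(-2*(-9)*(17 + 3/7) - 289) = -133*(-2*(-9)*(17 + 3*(⅐)) - 289) = -133*(-2*(-9)*(17 + 3/7) - 289) = -133*(-2*(-9)*122/7 - 289) = -133*(2196/7 - 289) = -133*173/7 = -3287)
1/(-539 + K) = 1/(-539 - 3287) = 1/(-3826) = -1/3826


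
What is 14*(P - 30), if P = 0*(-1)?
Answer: -420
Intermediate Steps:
P = 0
14*(P - 30) = 14*(0 - 30) = 14*(-30) = -420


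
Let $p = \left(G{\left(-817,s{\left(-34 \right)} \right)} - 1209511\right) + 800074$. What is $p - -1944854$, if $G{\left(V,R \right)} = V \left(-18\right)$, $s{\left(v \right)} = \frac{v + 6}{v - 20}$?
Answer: $1550123$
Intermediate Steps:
$s{\left(v \right)} = \frac{6 + v}{-20 + v}$
$G{\left(V,R \right)} = - 18 V$
$p = -394731$ ($p = \left(\left(-18\right) \left(-817\right) - 1209511\right) + 800074 = \left(14706 - 1209511\right) + 800074 = -1194805 + 800074 = -394731$)
$p - -1944854 = -394731 - -1944854 = -394731 + 1944854 = 1550123$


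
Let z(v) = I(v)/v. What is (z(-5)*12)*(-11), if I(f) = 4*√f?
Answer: 528*I*√5/5 ≈ 236.13*I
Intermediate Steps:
z(v) = 4/√v (z(v) = (4*√v)/v = 4/√v)
(z(-5)*12)*(-11) = ((4/√(-5))*12)*(-11) = ((4*(-I*√5/5))*12)*(-11) = (-4*I*√5/5*12)*(-11) = -48*I*√5/5*(-11) = 528*I*√5/5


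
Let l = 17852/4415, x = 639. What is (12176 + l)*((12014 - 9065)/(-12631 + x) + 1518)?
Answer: 244687952056761/13236170 ≈ 1.8486e+7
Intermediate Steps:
l = 17852/4415 (l = 17852*(1/4415) = 17852/4415 ≈ 4.0435)
(12176 + l)*((12014 - 9065)/(-12631 + x) + 1518) = (12176 + 17852/4415)*((12014 - 9065)/(-12631 + 639) + 1518) = 53774892*(2949/(-11992) + 1518)/4415 = 53774892*(2949*(-1/11992) + 1518)/4415 = 53774892*(-2949/11992 + 1518)/4415 = (53774892/4415)*(18200907/11992) = 244687952056761/13236170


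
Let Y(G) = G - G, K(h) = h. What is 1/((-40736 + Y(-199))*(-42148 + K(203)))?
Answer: 1/1708671520 ≈ 5.8525e-10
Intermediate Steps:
Y(G) = 0
1/((-40736 + Y(-199))*(-42148 + K(203))) = 1/((-40736 + 0)*(-42148 + 203)) = 1/(-40736*(-41945)) = 1/1708671520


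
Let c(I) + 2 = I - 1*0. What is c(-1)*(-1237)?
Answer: 3711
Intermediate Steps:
c(I) = -2 + I (c(I) = -2 + (I - 1*0) = -2 + (I + 0) = -2 + I)
c(-1)*(-1237) = (-2 - 1)*(-1237) = -3*(-1237) = 3711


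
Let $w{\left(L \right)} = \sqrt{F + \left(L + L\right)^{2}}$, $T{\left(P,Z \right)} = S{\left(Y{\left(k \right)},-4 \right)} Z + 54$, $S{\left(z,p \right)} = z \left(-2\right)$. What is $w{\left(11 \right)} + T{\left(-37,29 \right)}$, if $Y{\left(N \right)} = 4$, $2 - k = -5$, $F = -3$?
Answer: $-178 + \sqrt{481} \approx -156.07$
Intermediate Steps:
$k = 7$ ($k = 2 - -5 = 2 + 5 = 7$)
$S{\left(z,p \right)} = - 2 z$
$T{\left(P,Z \right)} = 54 - 8 Z$ ($T{\left(P,Z \right)} = \left(-2\right) 4 Z + 54 = - 8 Z + 54 = 54 - 8 Z$)
$w{\left(L \right)} = \sqrt{-3 + 4 L^{2}}$ ($w{\left(L \right)} = \sqrt{-3 + \left(L + L\right)^{2}} = \sqrt{-3 + \left(2 L\right)^{2}} = \sqrt{-3 + 4 L^{2}}$)
$w{\left(11 \right)} + T{\left(-37,29 \right)} = \sqrt{-3 + 4 \cdot 11^{2}} + \left(54 - 232\right) = \sqrt{-3 + 4 \cdot 121} + \left(54 - 232\right) = \sqrt{-3 + 484} - 178 = \sqrt{481} - 178 = -178 + \sqrt{481}$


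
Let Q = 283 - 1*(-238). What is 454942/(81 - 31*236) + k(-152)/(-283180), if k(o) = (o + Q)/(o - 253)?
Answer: -1159474220713/18439265700 ≈ -62.881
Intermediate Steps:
Q = 521 (Q = 283 + 238 = 521)
k(o) = (521 + o)/(-253 + o) (k(o) = (o + 521)/(o - 253) = (521 + o)/(-253 + o))
454942/(81 - 31*236) + k(-152)/(-283180) = 454942/(81 - 31*236) + ((521 - 152)/(-253 - 152))/(-283180) = 454942/(81 - 7316) + (369/(-405))*(-1/283180) = 454942/(-7235) - 1/405*369*(-1/283180) = 454942*(-1/7235) - 41/45*(-1/283180) = -454942/7235 + 41/12743100 = -1159474220713/18439265700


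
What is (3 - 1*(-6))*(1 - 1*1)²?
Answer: 0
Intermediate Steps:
(3 - 1*(-6))*(1 - 1*1)² = (3 + 6)*(1 - 1)² = 9*0² = 9*0 = 0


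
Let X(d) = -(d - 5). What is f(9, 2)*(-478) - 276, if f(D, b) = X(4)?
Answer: -754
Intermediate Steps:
X(d) = 5 - d (X(d) = -(-5 + d) = 5 - d)
f(D, b) = 1 (f(D, b) = 5 - 1*4 = 5 - 4 = 1)
f(9, 2)*(-478) - 276 = 1*(-478) - 276 = -478 - 276 = -754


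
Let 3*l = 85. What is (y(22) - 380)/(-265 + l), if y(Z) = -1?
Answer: 1143/710 ≈ 1.6099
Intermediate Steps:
l = 85/3 (l = (⅓)*85 = 85/3 ≈ 28.333)
(y(22) - 380)/(-265 + l) = (-1 - 380)/(-265 + 85/3) = -381/(-710/3) = -381*(-3/710) = 1143/710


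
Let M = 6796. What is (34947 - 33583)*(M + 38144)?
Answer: 61298160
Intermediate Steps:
(34947 - 33583)*(M + 38144) = (34947 - 33583)*(6796 + 38144) = 1364*44940 = 61298160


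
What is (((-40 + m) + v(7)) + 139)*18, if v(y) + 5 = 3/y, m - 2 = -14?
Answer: 10386/7 ≈ 1483.7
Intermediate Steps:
m = -12 (m = 2 - 14 = -12)
v(y) = -5 + 3/y
(((-40 + m) + v(7)) + 139)*18 = (((-40 - 12) + (-5 + 3/7)) + 139)*18 = ((-52 + (-5 + 3*(⅐))) + 139)*18 = ((-52 + (-5 + 3/7)) + 139)*18 = ((-52 - 32/7) + 139)*18 = (-396/7 + 139)*18 = (577/7)*18 = 10386/7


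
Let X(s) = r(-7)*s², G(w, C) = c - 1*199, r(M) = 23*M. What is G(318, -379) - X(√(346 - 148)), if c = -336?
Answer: 31343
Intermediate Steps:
G(w, C) = -535 (G(w, C) = -336 - 1*199 = -336 - 199 = -535)
X(s) = -161*s² (X(s) = (23*(-7))*s² = -161*s²)
G(318, -379) - X(√(346 - 148)) = -535 - (-161)*(√(346 - 148))² = -535 - (-161)*(√198)² = -535 - (-161)*(3*√22)² = -535 - (-161)*198 = -535 - 1*(-31878) = -535 + 31878 = 31343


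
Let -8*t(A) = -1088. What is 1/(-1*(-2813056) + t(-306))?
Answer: 1/2813192 ≈ 3.5547e-7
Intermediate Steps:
t(A) = 136 (t(A) = -⅛*(-1088) = 136)
1/(-1*(-2813056) + t(-306)) = 1/(-1*(-2813056) + 136) = 1/(2813056 + 136) = 1/2813192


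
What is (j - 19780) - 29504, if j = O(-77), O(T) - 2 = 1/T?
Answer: -3794715/77 ≈ -49282.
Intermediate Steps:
O(T) = 2 + 1/T
j = 153/77 (j = 2 + 1/(-77) = 2 - 1/77 = 153/77 ≈ 1.9870)
(j - 19780) - 29504 = (153/77 - 19780) - 29504 = -1522907/77 - 29504 = -3794715/77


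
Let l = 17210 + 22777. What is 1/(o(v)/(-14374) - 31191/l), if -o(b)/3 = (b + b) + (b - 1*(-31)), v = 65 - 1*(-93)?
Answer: -191591046/129253043 ≈ -1.4823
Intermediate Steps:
v = 158 (v = 65 + 93 = 158)
o(b) = -93 - 9*b (o(b) = -3*((b + b) + (b - 1*(-31))) = -3*(2*b + (b + 31)) = -3*(2*b + (31 + b)) = -3*(31 + 3*b) = -93 - 9*b)
l = 39987
1/(o(v)/(-14374) - 31191/l) = 1/((-93 - 9*158)/(-14374) - 31191/39987) = 1/((-93 - 1422)*(-1/14374) - 31191*1/39987) = 1/(-1515*(-1/14374) - 10397/13329) = 1/(1515/14374 - 10397/13329) = 1/(-129253043/191591046) = -191591046/129253043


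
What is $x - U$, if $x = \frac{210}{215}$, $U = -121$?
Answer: $\frac{5245}{43} \approx 121.98$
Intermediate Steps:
$x = \frac{42}{43}$ ($x = 210 \cdot \frac{1}{215} = \frac{42}{43} \approx 0.97674$)
$x - U = \frac{42}{43} - -121 = \frac{42}{43} + 121 = \frac{5245}{43}$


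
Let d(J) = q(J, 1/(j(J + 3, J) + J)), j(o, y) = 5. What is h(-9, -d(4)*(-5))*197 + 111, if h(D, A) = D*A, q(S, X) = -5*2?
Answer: 88761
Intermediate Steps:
q(S, X) = -10
d(J) = -10
h(D, A) = A*D
h(-9, -d(4)*(-5))*197 + 111 = ((-1*(-10)*(-5))*(-9))*197 + 111 = ((10*(-5))*(-9))*197 + 111 = -50*(-9)*197 + 111 = 450*197 + 111 = 88650 + 111 = 88761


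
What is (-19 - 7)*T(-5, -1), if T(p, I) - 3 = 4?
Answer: -182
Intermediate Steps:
T(p, I) = 7 (T(p, I) = 3 + 4 = 7)
(-19 - 7)*T(-5, -1) = (-19 - 7)*7 = -26*7 = -182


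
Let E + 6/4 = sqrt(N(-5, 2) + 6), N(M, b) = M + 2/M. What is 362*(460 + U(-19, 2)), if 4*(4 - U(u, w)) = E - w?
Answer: 673139/4 - 181*sqrt(15)/10 ≈ 1.6821e+5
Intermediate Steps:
E = -3/2 + sqrt(15)/5 (E = -3/2 + sqrt((-5 + 2/(-5)) + 6) = -3/2 + sqrt((-5 + 2*(-1/5)) + 6) = -3/2 + sqrt((-5 - 2/5) + 6) = -3/2 + sqrt(-27/5 + 6) = -3/2 + sqrt(3/5) = -3/2 + sqrt(15)/5 ≈ -0.72540)
U(u, w) = 35/8 - sqrt(15)/20 + w/4 (U(u, w) = 4 - ((-3/2 + sqrt(15)/5) - w)/4 = 4 - (-3/2 - w + sqrt(15)/5)/4 = 4 + (3/8 - sqrt(15)/20 + w/4) = 35/8 - sqrt(15)/20 + w/4)
362*(460 + U(-19, 2)) = 362*(460 + (35/8 - sqrt(15)/20 + (1/4)*2)) = 362*(460 + (35/8 - sqrt(15)/20 + 1/2)) = 362*(460 + (39/8 - sqrt(15)/20)) = 362*(3719/8 - sqrt(15)/20) = 673139/4 - 181*sqrt(15)/10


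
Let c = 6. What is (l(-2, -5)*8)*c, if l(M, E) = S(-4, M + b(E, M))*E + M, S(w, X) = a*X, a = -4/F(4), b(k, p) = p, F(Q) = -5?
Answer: 672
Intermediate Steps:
a = ⅘ (a = -4/(-5) = -4*(-⅕) = ⅘ ≈ 0.80000)
S(w, X) = 4*X/5
l(M, E) = M + 8*E*M/5 (l(M, E) = (4*(M + M)/5)*E + M = (4*(2*M)/5)*E + M = (8*M/5)*E + M = 8*E*M/5 + M = M + 8*E*M/5)
(l(-2, -5)*8)*c = (((⅕)*(-2)*(5 + 8*(-5)))*8)*6 = (((⅕)*(-2)*(5 - 40))*8)*6 = (((⅕)*(-2)*(-35))*8)*6 = (14*8)*6 = 112*6 = 672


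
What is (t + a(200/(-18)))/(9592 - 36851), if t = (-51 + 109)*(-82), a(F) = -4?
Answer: 4760/27259 ≈ 0.17462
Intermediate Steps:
t = -4756 (t = 58*(-82) = -4756)
(t + a(200/(-18)))/(9592 - 36851) = (-4756 - 4)/(9592 - 36851) = -4760/(-27259) = -4760*(-1/27259) = 4760/27259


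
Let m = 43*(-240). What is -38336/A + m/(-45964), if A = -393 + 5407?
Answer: -213791428/28807937 ≈ -7.4213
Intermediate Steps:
m = -10320
A = 5014
-38336/A + m/(-45964) = -38336/5014 - 10320/(-45964) = -38336*1/5014 - 10320*(-1/45964) = -19168/2507 + 2580/11491 = -213791428/28807937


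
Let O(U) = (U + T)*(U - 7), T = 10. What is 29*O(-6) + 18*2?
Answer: -1472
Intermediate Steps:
O(U) = (-7 + U)*(10 + U) (O(U) = (U + 10)*(U - 7) = (10 + U)*(-7 + U) = (-7 + U)*(10 + U))
29*O(-6) + 18*2 = 29*(-70 + (-6)² + 3*(-6)) + 18*2 = 29*(-70 + 36 - 18) + 36 = 29*(-52) + 36 = -1508 + 36 = -1472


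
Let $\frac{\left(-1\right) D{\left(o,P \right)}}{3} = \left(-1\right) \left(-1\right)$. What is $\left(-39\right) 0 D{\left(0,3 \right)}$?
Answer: $0$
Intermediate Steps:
$D{\left(o,P \right)} = -3$ ($D{\left(o,P \right)} = - 3 \left(\left(-1\right) \left(-1\right)\right) = \left(-3\right) 1 = -3$)
$\left(-39\right) 0 D{\left(0,3 \right)} = \left(-39\right) 0 \left(-3\right) = 0 \left(-3\right) = 0$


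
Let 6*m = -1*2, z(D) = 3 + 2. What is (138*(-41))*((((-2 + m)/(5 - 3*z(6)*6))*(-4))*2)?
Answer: 105616/85 ≈ 1242.5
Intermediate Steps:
z(D) = 5
m = -⅓ (m = (-1*2)/6 = (⅙)*(-2) = -⅓ ≈ -0.33333)
(138*(-41))*((((-2 + m)/(5 - 3*z(6)*6))*(-4))*2) = (138*(-41))*((((-2 - ⅓)/(5 - 3*5*6))*(-4))*2) = -5658*-7/(3*(5 - 15*6))*(-4)*2 = -5658*-7/(3*(5 - 90))*(-4)*2 = -5658*-7/3/(-85)*(-4)*2 = -5658*-7/3*(-1/85)*(-4)*2 = -5658*(7/255)*(-4)*2 = -(-52808)*2/85 = -5658*(-56/255) = 105616/85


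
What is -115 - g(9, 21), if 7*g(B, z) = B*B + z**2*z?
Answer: -10147/7 ≈ -1449.6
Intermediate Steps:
g(B, z) = B**2/7 + z**3/7 (g(B, z) = (B*B + z**2*z)/7 = (B**2 + z**3)/7 = B**2/7 + z**3/7)
-115 - g(9, 21) = -115 - ((1/7)*9**2 + (1/7)*21**3) = -115 - ((1/7)*81 + (1/7)*9261) = -115 - (81/7 + 1323) = -115 - 1*9342/7 = -115 - 9342/7 = -10147/7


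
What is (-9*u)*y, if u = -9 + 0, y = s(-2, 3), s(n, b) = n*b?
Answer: -486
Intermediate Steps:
s(n, b) = b*n
y = -6 (y = 3*(-2) = -6)
u = -9
(-9*u)*y = -9*(-9)*(-6) = 81*(-6) = -486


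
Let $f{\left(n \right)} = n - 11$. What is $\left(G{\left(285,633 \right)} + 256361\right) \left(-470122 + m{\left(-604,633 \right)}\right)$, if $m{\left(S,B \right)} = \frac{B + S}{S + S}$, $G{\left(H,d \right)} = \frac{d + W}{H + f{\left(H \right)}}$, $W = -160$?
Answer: $- \frac{18198723848780}{151} \approx -1.2052 \cdot 10^{11}$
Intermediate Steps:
$f{\left(n \right)} = -11 + n$ ($f{\left(n \right)} = n - 11 = -11 + n$)
$G{\left(H,d \right)} = \frac{-160 + d}{-11 + 2 H}$ ($G{\left(H,d \right)} = \frac{d - 160}{H + \left(-11 + H\right)} = \frac{-160 + d}{-11 + 2 H}$)
$m{\left(S,B \right)} = \frac{B + S}{2 S}$
$\left(G{\left(285,633 \right)} + 256361\right) \left(-470122 + m{\left(-604,633 \right)}\right) = \left(\frac{-160 + 633}{-11 + 2 \cdot 285} + 256361\right) \left(-470122 + \frac{633 - 604}{2 \left(-604\right)}\right) = \left(\frac{1}{-11 + 570} \cdot 473 + 256361\right) \left(-470122 + \frac{1}{2} \left(- \frac{1}{604}\right) 29\right) = \left(\frac{1}{559} \cdot 473 + 256361\right) \left(-470122 - \frac{29}{1208}\right) = \left(\frac{1}{559} \cdot 473 + 256361\right) \left(- \frac{567907405}{1208}\right) = \left(\frac{11}{13} + 256361\right) \left(- \frac{567907405}{1208}\right) = \frac{3332704}{13} \left(- \frac{567907405}{1208}\right) = - \frac{18198723848780}{151}$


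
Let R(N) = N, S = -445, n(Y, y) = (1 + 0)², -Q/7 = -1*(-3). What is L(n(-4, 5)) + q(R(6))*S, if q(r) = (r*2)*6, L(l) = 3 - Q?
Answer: -32016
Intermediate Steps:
Q = -21 (Q = -(-7)*(-3) = -7*3 = -21)
n(Y, y) = 1 (n(Y, y) = 1² = 1)
L(l) = 24 (L(l) = 3 - 1*(-21) = 3 + 21 = 24)
q(r) = 12*r (q(r) = (2*r)*6 = 12*r)
L(n(-4, 5)) + q(R(6))*S = 24 + (12*6)*(-445) = 24 + 72*(-445) = 24 - 32040 = -32016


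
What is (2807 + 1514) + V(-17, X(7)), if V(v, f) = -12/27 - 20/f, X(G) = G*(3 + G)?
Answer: 272177/63 ≈ 4320.3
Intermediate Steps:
V(v, f) = -4/9 - 20/f (V(v, f) = -12*1/27 - 20/f = -4/9 - 20/f)
(2807 + 1514) + V(-17, X(7)) = (2807 + 1514) + (-4/9 - 20*1/(7*(3 + 7))) = 4321 + (-4/9 - 20/(7*10)) = 4321 + (-4/9 - 20/70) = 4321 + (-4/9 - 20*1/70) = 4321 + (-4/9 - 2/7) = 4321 - 46/63 = 272177/63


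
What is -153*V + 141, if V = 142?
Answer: -21585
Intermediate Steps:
-153*V + 141 = -153*142 + 141 = -21726 + 141 = -21585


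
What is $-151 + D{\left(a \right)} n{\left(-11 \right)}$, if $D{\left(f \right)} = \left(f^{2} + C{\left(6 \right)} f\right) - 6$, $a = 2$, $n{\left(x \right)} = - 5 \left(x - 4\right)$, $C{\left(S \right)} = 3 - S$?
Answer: $-751$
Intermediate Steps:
$n{\left(x \right)} = 20 - 5 x$ ($n{\left(x \right)} = - 5 \left(-4 + x\right) = 20 - 5 x$)
$D{\left(f \right)} = -6 + f^{2} - 3 f$ ($D{\left(f \right)} = \left(f^{2} + \left(3 - 6\right) f\right) - 6 = \left(f^{2} - 3 f\right) - 6 = -6 + f^{2} - 3 f$)
$-151 + D{\left(a \right)} n{\left(-11 \right)} = -151 + \left(-6 + 2^{2} - 6\right) \left(20 - -55\right) = -151 + \left(-6 + 4 - 6\right) \left(20 + 55\right) = -151 - 600 = -751$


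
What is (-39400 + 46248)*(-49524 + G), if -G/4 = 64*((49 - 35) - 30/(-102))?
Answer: -6191386368/17 ≈ -3.6420e+8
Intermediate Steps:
G = -62208/17 (G = -256*((49 - 35) - 30/(-102)) = -256*(14 - 30*(-1/102)) = -256*(14 + 5/17) = -256*243/17 = -4*15552/17 = -62208/17 ≈ -3659.3)
(-39400 + 46248)*(-49524 + G) = (-39400 + 46248)*(-49524 - 62208/17) = 6848*(-904116/17) = -6191386368/17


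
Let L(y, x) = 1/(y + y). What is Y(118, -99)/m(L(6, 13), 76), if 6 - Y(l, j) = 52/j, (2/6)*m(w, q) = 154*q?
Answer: 17/91476 ≈ 0.00018584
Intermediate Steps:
L(y, x) = 1/(2*y)
m(w, q) = 462*q (m(w, q) = 3*(154*q) = 462*q)
Y(l, j) = 6 - 52/j
Y(118, -99)/m(L(6, 13), 76) = (6 - 52/(-99))/((462*76)) = (6 - 52*(-1/99))/35112 = (6 + 52/99)*(1/35112) = (646/99)*(1/35112) = 17/91476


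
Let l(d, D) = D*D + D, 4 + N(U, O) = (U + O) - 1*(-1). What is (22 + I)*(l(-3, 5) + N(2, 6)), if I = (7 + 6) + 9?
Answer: 1540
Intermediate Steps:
N(U, O) = -3 + O + U (N(U, O) = -4 + ((U + O) - 1*(-1)) = -4 + ((O + U) + 1) = -4 + (1 + O + U) = -3 + O + U)
I = 22 (I = 13 + 9 = 22)
l(d, D) = D + D² (l(d, D) = D² + D = D + D²)
(22 + I)*(l(-3, 5) + N(2, 6)) = (22 + 22)*(5*(1 + 5) + (-3 + 6 + 2)) = 44*(5*6 + 5) = 44*(30 + 5) = 44*35 = 1540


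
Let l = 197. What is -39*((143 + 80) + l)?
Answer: -16380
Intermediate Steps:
-39*((143 + 80) + l) = -39*((143 + 80) + 197) = -39*(223 + 197) = -39*420 = -16380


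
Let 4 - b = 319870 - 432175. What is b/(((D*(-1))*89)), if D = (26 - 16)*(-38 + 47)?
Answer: -112309/8010 ≈ -14.021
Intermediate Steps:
D = 90 (D = 10*9 = 90)
b = 112309 (b = 4 - (319870 - 432175) = 4 - 1*(-112305) = 4 + 112305 = 112309)
b/(((D*(-1))*89)) = 112309/(((90*(-1))*89)) = 112309/((-90*89)) = 112309/(-8010) = 112309*(-1/8010) = -112309/8010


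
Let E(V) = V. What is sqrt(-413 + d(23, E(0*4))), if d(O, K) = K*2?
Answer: I*sqrt(413) ≈ 20.322*I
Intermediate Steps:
d(O, K) = 2*K
sqrt(-413 + d(23, E(0*4))) = sqrt(-413 + 2*(0*4)) = sqrt(-413 + 2*0) = sqrt(-413 + 0) = sqrt(-413) = I*sqrt(413)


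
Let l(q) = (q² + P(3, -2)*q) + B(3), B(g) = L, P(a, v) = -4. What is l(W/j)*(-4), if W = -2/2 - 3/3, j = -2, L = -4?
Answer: 28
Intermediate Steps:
B(g) = -4
W = -2 (W = -2*½ - 3*⅓ = -1 - 1 = -2)
l(q) = -4 + q² - 4*q (l(q) = (q² - 4*q) - 4 = -4 + q² - 4*q)
l(W/j)*(-4) = (-4 + (-2/(-2))² - (-8)/(-2))*(-4) = (-4 + (-2*(-½))² - (-8)*(-1)/2)*(-4) = (-4 + 1² - 4*1)*(-4) = (-4 + 1 - 4)*(-4) = -7*(-4) = 28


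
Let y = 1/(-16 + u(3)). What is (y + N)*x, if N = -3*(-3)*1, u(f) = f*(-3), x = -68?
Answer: -15232/25 ≈ -609.28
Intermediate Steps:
u(f) = -3*f
N = 9 (N = 9*1 = 9)
y = -1/25 (y = 1/(-16 - 3*3) = 1/(-16 - 9) = 1/(-25) = -1/25 ≈ -0.040000)
(y + N)*x = (-1/25 + 9)*(-68) = (224/25)*(-68) = -15232/25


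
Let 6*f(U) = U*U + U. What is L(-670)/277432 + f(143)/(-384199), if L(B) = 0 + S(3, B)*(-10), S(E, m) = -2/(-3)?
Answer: -716030963/79941822726 ≈ -0.0089569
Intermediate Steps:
S(E, m) = 2/3 (S(E, m) = -2*(-1/3) = 2/3)
L(B) = -20/3 (L(B) = 0 + (2/3)*(-10) = 0 - 20/3 = -20/3)
f(U) = U/6 + U**2/6 (f(U) = (U*U + U)/6 = (U**2 + U)/6 = (U + U**2)/6 = U/6 + U**2/6)
L(-670)/277432 + f(143)/(-384199) = -20/3/277432 + ((1/6)*143*(1 + 143))/(-384199) = -20/3*1/277432 + ((1/6)*143*144)*(-1/384199) = -5/208074 + 3432*(-1/384199) = -5/208074 - 3432/384199 = -716030963/79941822726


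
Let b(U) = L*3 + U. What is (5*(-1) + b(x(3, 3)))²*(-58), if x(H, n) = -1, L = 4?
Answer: -2088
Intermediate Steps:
b(U) = 12 + U (b(U) = 4*3 + U = 12 + U)
(5*(-1) + b(x(3, 3)))²*(-58) = (5*(-1) + (12 - 1))²*(-58) = (-5 + 11)²*(-58) = 6²*(-58) = 36*(-58) = -2088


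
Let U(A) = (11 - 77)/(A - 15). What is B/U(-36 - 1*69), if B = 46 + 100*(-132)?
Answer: -263080/11 ≈ -23916.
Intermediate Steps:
B = -13154 (B = 46 - 13200 = -13154)
U(A) = -66/(-15 + A)
B/U(-36 - 1*69) = -13154/((-66/(-15 + (-36 - 1*69)))) = -13154/((-66/(-15 + (-36 - 69)))) = -13154/((-66/(-15 - 105))) = -13154/((-66/(-120))) = -13154/((-66*(-1/120))) = -13154/11/20 = -13154*20/11 = -263080/11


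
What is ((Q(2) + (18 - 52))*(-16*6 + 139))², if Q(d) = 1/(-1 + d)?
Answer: 2013561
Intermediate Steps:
((Q(2) + (18 - 52))*(-16*6 + 139))² = ((1/(-1 + 2) + (18 - 52))*(-16*6 + 139))² = ((1/1 - 34)*(-96 + 139))² = ((1 - 34)*43)² = (-33*43)² = (-1419)² = 2013561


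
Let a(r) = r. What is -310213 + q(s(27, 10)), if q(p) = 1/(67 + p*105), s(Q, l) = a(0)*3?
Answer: -20784270/67 ≈ -3.1021e+5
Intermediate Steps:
s(Q, l) = 0 (s(Q, l) = 0*3 = 0)
q(p) = 1/(67 + 105*p)
-310213 + q(s(27, 10)) = -310213 + 1/(67 + 105*0) = -310213 + 1/(67 + 0) = -310213 + 1/67 = -20784270/67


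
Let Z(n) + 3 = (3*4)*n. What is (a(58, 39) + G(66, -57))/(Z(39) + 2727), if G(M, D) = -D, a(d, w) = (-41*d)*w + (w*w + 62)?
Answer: -45551/1596 ≈ -28.541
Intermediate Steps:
a(d, w) = 62 + w² - 41*d*w (a(d, w) = -41*d*w + (w² + 62) = -41*d*w + (62 + w²) = 62 + w² - 41*d*w)
Z(n) = -3 + 12*n (Z(n) = -3 + (3*4)*n = -3 + 12*n)
(a(58, 39) + G(66, -57))/(Z(39) + 2727) = ((62 + 39² - 41*58*39) - 1*(-57))/((-3 + 12*39) + 2727) = ((62 + 1521 - 92742) + 57)/((-3 + 468) + 2727) = (-91159 + 57)/(465 + 2727) = -91102/3192 = -91102*1/3192 = -45551/1596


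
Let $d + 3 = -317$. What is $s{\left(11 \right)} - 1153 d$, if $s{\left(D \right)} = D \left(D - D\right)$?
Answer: $368960$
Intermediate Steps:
$d = -320$ ($d = -3 - 317 = -320$)
$s{\left(D \right)} = 0$ ($s{\left(D \right)} = D 0 = 0$)
$s{\left(11 \right)} - 1153 d = 0 - -368960 = 0 + 368960 = 368960$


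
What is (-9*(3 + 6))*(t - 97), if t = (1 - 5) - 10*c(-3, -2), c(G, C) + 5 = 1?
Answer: 4941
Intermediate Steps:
c(G, C) = -4 (c(G, C) = -5 + 1 = -4)
t = 36 (t = (1 - 5) - 10*(-4) = -4 + 40 = 36)
(-9*(3 + 6))*(t - 97) = (-9*(3 + 6))*(36 - 97) = -9*9*(-61) = -81*(-61) = 4941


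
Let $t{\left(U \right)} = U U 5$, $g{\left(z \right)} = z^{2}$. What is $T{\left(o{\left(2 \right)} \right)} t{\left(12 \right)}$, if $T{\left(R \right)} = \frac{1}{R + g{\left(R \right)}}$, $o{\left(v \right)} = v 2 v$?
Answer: $10$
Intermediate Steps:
$t{\left(U \right)} = 5 U^{2}$ ($t{\left(U \right)} = U^{2} \cdot 5 = 5 U^{2}$)
$o{\left(v \right)} = 2 v^{2}$ ($o{\left(v \right)} = 2 v v = 2 v^{2}$)
$T{\left(R \right)} = \frac{1}{R + R^{2}}$
$T{\left(o{\left(2 \right)} \right)} t{\left(12 \right)} = \frac{1}{2 \cdot 2^{2} \left(1 + 2 \cdot 2^{2}\right)} 5 \cdot 12^{2} = \frac{1}{2 \cdot 4 \left(1 + 2 \cdot 4\right)} 5 \cdot 144 = \frac{1}{8 \left(1 + 8\right)} 720 = \frac{1}{8 \cdot 9} \cdot 720 = \frac{1}{8} \cdot \frac{1}{9} \cdot 720 = \frac{1}{72} \cdot 720 = 10$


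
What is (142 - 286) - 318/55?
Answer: -8238/55 ≈ -149.78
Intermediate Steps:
(142 - 286) - 318/55 = -144 - 318*1/55 = -144 - 318/55 = -8238/55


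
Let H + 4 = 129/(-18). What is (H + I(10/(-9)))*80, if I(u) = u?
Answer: -8840/9 ≈ -982.22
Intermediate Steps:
H = -67/6 (H = -4 + 129/(-18) = -4 + 129*(-1/18) = -4 - 43/6 = -67/6 ≈ -11.167)
(H + I(10/(-9)))*80 = (-67/6 + 10/(-9))*80 = (-67/6 + 10*(-⅑))*80 = (-67/6 - 10/9)*80 = -221/18*80 = -8840/9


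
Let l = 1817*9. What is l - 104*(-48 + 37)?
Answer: 17497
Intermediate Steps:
l = 16353
l - 104*(-48 + 37) = 16353 - 104*(-48 + 37) = 16353 - 104*(-11) = 16353 - 1*(-1144) = 16353 + 1144 = 17497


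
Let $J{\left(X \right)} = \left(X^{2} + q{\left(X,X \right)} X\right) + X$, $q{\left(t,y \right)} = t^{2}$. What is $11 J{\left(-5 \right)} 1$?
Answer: $-1155$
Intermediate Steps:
$J{\left(X \right)} = X + X^{2} + X^{3}$ ($J{\left(X \right)} = \left(X^{2} + X^{2} X\right) + X = \left(X^{2} + X^{3}\right) + X = X + X^{2} + X^{3}$)
$11 J{\left(-5 \right)} 1 = 11 \left(- 5 \left(1 - 5 + \left(-5\right)^{2}\right)\right) 1 = 11 \left(- 5 \left(1 - 5 + 25\right)\right) 1 = 11 \left(\left(-5\right) 21\right) 1 = 11 \left(-105\right) 1 = \left(-1155\right) 1 = -1155$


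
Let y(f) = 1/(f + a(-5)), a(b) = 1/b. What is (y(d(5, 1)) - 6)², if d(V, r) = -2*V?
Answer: 96721/2601 ≈ 37.186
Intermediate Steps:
a(b) = 1/b
y(f) = 1/(-⅕ + f) (y(f) = 1/(f + 1/(-5)) = 1/(f - ⅕) = 1/(-⅕ + f))
(y(d(5, 1)) - 6)² = (5/(-1 + 5*(-2*5)) - 6)² = (5/(-1 + 5*(-10)) - 6)² = (5/(-1 - 50) - 6)² = (5/(-51) - 6)² = (5*(-1/51) - 6)² = (-5/51 - 6)² = (-311/51)² = 96721/2601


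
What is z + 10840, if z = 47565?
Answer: 58405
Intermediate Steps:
z + 10840 = 47565 + 10840 = 58405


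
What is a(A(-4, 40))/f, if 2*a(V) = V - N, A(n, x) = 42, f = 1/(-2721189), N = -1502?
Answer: -2100757908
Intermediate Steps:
f = -1/2721189 ≈ -3.6749e-7
a(V) = 751 + V/2 (a(V) = (V - 1*(-1502))/2 = (V + 1502)/2 = (1502 + V)/2 = 751 + V/2)
a(A(-4, 40))/f = (751 + (½)*42)/(-1/2721189) = (751 + 21)*(-2721189) = 772*(-2721189) = -2100757908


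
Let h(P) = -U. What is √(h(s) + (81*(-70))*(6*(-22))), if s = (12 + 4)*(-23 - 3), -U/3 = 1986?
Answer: 3*√83822 ≈ 868.56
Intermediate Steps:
U = -5958 (U = -3*1986 = -5958)
s = -416 (s = 16*(-26) = -416)
h(P) = 5958 (h(P) = -1*(-5958) = 5958)
√(h(s) + (81*(-70))*(6*(-22))) = √(5958 + (81*(-70))*(6*(-22))) = √(5958 - 5670*(-132)) = √(5958 + 748440) = √754398 = 3*√83822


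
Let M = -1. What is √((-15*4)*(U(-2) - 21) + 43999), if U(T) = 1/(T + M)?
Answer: 9*√559 ≈ 212.79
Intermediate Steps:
U(T) = 1/(-1 + T) (U(T) = 1/(T - 1) = 1/(-1 + T))
√((-15*4)*(U(-2) - 21) + 43999) = √((-15*4)*(1/(-1 - 2) - 21) + 43999) = √(-60*(1/(-3) - 21) + 43999) = √(-60*(-⅓ - 21) + 43999) = √(-60*(-64/3) + 43999) = √(1280 + 43999) = √45279 = 9*√559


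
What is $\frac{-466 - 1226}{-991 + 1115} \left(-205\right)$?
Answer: $\frac{86715}{31} \approx 2797.3$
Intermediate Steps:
$\frac{-466 - 1226}{-991 + 1115} \left(-205\right) = - \frac{1692}{124} \left(-205\right) = \left(-1692\right) \frac{1}{124} \left(-205\right) = \left(- \frac{423}{31}\right) \left(-205\right) = \frac{86715}{31}$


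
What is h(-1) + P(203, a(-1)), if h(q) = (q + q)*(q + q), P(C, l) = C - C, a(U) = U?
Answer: 4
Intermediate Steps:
P(C, l) = 0
h(q) = 4*q² (h(q) = (2*q)*(2*q) = 4*q²)
h(-1) + P(203, a(-1)) = 4*(-1)² + 0 = 4*1 + 0 = 4 + 0 = 4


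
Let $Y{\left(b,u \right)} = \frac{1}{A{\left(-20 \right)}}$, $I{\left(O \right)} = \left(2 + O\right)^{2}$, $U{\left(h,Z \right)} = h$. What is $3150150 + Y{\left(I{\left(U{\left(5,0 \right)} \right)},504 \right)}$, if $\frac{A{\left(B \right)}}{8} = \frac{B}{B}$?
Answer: $\frac{25201201}{8} \approx 3.1502 \cdot 10^{6}$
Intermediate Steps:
$A{\left(B \right)} = 8$ ($A{\left(B \right)} = 8 \frac{B}{B} = 8 \cdot 1 = 8$)
$Y{\left(b,u \right)} = \frac{1}{8}$
$3150150 + Y{\left(I{\left(U{\left(5,0 \right)} \right)},504 \right)} = 3150150 + \frac{1}{8} = \frac{25201201}{8}$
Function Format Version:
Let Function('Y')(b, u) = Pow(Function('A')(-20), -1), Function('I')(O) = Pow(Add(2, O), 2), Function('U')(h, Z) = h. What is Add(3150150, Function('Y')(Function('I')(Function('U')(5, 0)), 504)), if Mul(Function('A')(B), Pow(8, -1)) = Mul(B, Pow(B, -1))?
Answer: Rational(25201201, 8) ≈ 3.1502e+6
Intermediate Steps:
Function('A')(B) = 8 (Function('A')(B) = Mul(8, Mul(B, Pow(B, -1))) = Mul(8, 1) = 8)
Function('Y')(b, u) = Rational(1, 8) (Function('Y')(b, u) = Pow(8, -1) = Rational(1, 8))
Add(3150150, Function('Y')(Function('I')(Function('U')(5, 0)), 504)) = Add(3150150, Rational(1, 8)) = Rational(25201201, 8)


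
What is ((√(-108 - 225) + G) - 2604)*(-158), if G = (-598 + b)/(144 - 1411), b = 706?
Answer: 521301408/1267 - 474*I*√37 ≈ 4.1145e+5 - 2883.2*I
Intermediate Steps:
G = -108/1267 (G = (-598 + 706)/(144 - 1411) = 108/(-1267) = 108*(-1/1267) = -108/1267 ≈ -0.085241)
((√(-108 - 225) + G) - 2604)*(-158) = ((√(-108 - 225) - 108/1267) - 2604)*(-158) = ((√(-333) - 108/1267) - 2604)*(-158) = ((3*I*√37 - 108/1267) - 2604)*(-158) = ((-108/1267 + 3*I*√37) - 2604)*(-158) = (-3299376/1267 + 3*I*√37)*(-158) = 521301408/1267 - 474*I*√37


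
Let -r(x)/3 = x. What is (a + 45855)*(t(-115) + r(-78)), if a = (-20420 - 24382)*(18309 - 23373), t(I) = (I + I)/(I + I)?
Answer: 53326948005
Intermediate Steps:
t(I) = 1 (t(I) = (2*I)/((2*I)) = (2*I)*(1/(2*I)) = 1)
r(x) = -3*x
a = 226877328 (a = -44802*(-5064) = 226877328)
(a + 45855)*(t(-115) + r(-78)) = (226877328 + 45855)*(1 - 3*(-78)) = 226923183*(1 + 234) = 226923183*235 = 53326948005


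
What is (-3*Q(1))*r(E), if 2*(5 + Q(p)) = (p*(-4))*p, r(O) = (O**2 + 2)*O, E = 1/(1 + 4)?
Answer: 1071/125 ≈ 8.5680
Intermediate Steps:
E = 1/5 ≈ 0.20000
r(O) = O*(2 + O**2) (r(O) = (2 + O**2)*O = O*(2 + O**2))
Q(p) = -5 - 2*p**2 (Q(p) = -5 + ((p*(-4))*p)/2 = -5 + ((-4*p)*p)/2 = -5 + (-4*p**2)/2 = -5 - 2*p**2)
(-3*Q(1))*r(E) = (-3*(-5 - 2*1**2))*((2 + (1/5)**2)/5) = (-3*(-5 - 2*1))*((2 + 1/25)/5) = (-3*(-5 - 2))*((1/5)*(51/25)) = -3*(-7)*(51/125) = 21*(51/125) = 1071/125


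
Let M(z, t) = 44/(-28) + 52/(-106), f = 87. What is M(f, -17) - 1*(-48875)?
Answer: 18131860/371 ≈ 48873.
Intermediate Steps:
M(z, t) = -765/371 (M(z, t) = 44*(-1/28) + 52*(-1/106) = -11/7 - 26/53 = -765/371)
M(f, -17) - 1*(-48875) = -765/371 - 1*(-48875) = -765/371 + 48875 = 18131860/371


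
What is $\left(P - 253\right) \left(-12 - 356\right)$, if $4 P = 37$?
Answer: $89700$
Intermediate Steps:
$P = \frac{37}{4}$ ($P = \frac{1}{4} \cdot 37 = \frac{37}{4} \approx 9.25$)
$\left(P - 253\right) \left(-12 - 356\right) = \left(\frac{37}{4} - 253\right) \left(-12 - 356\right) = \left(- \frac{975}{4}\right) \left(-368\right) = 89700$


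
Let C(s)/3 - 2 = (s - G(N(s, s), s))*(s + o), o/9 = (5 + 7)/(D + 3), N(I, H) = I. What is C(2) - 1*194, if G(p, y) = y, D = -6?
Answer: -188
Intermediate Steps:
o = -36 (o = 9*((5 + 7)/(-6 + 3)) = 9*(12/(-3)) = 9*(12*(-⅓)) = 9*(-4) = -36)
C(s) = 6 (C(s) = 6 + 3*((s - s)*(s - 36)) = 6 + 3*(0*(-36 + s)) = 6 + 3*0 = 6 + 0 = 6)
C(2) - 1*194 = 6 - 1*194 = 6 - 194 = -188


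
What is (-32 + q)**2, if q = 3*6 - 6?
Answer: 400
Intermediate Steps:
q = 12 (q = 18 - 6 = 12)
(-32 + q)**2 = (-32 + 12)**2 = (-20)**2 = 400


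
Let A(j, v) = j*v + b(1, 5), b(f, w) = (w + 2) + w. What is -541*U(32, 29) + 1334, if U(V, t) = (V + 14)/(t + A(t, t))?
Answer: 575851/441 ≈ 1305.8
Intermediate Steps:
b(f, w) = 2 + 2*w (b(f, w) = (2 + w) + w = 2 + 2*w)
A(j, v) = 12 + j*v (A(j, v) = j*v + (2 + 2*5) = j*v + (2 + 10) = j*v + 12 = 12 + j*v)
U(V, t) = (14 + V)/(12 + t + t²) (U(V, t) = (V + 14)/(t + (12 + t*t)) = (14 + V)/(t + (12 + t²)) = (14 + V)/(12 + t + t²))
-541*U(32, 29) + 1334 = -541*(14 + 32)/(12 + 29 + 29²) + 1334 = -541*46/(12 + 29 + 841) + 1334 = -541*46/882 + 1334 = -541*23/441 + 1334 = -12443/441 + 1334 = 575851/441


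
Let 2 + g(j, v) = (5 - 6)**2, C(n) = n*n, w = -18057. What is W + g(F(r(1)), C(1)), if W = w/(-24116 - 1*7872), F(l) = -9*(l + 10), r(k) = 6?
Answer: -13931/31988 ≈ -0.43551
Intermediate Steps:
C(n) = n**2
F(l) = -90 - 9*l (F(l) = -9*(10 + l) = -90 - 9*l)
g(j, v) = -1 (g(j, v) = -2 + (5 - 6)**2 = -2 + (-1)**2 = -2 + 1 = -1)
W = 18057/31988 (W = -18057/(-24116 - 1*7872) = -18057/(-24116 - 7872) = -18057/(-31988) = -18057*(-1/31988) = 18057/31988 ≈ 0.56449)
W + g(F(r(1)), C(1)) = 18057/31988 - 1 = -13931/31988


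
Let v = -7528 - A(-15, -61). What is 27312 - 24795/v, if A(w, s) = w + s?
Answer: 22617091/828 ≈ 27315.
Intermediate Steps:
A(w, s) = s + w
v = -7452 (v = -7528 - (-61 - 15) = -7528 - 1*(-76) = -7528 + 76 = -7452)
27312 - 24795/v = 27312 - 24795/(-7452) = 27312 - 24795*(-1/7452) = 27312 + 2755/828 = 22617091/828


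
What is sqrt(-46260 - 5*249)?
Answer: I*sqrt(47505) ≈ 217.96*I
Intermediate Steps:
sqrt(-46260 - 5*249) = sqrt(-46260 - 1245) = sqrt(-47505) = I*sqrt(47505)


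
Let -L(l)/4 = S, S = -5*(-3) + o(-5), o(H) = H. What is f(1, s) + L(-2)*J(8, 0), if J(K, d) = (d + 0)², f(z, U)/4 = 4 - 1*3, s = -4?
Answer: 4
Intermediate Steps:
f(z, U) = 4 (f(z, U) = 4*(4 - 1*3) = 4*(4 - 3) = 4*1 = 4)
J(K, d) = d²
S = 10 (S = -5*(-3) - 5 = 15 - 5 = 10)
L(l) = -40 (L(l) = -4*10 = -40)
f(1, s) + L(-2)*J(8, 0) = 4 - 40*0² = 4 - 40*0 = 4 + 0 = 4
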